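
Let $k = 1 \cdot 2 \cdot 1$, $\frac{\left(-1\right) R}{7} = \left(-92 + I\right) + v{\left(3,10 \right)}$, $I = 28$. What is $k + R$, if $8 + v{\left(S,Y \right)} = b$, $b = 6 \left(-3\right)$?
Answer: $632$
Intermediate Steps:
$b = -18$
$v{\left(S,Y \right)} = -26$ ($v{\left(S,Y \right)} = -8 - 18 = -26$)
$R = 630$ ($R = - 7 \left(\left(-92 + 28\right) - 26\right) = - 7 \left(-64 - 26\right) = \left(-7\right) \left(-90\right) = 630$)
$k = 2$ ($k = 2 \cdot 1 = 2$)
$k + R = 2 + 630 = 632$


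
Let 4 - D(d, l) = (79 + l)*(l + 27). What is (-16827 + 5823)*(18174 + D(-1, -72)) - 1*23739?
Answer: -203520711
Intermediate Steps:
D(d, l) = 4 - (27 + l)*(79 + l) (D(d, l) = 4 - (79 + l)*(l + 27) = 4 - (79 + l)*(27 + l) = 4 - (27 + l)*(79 + l))
(-16827 + 5823)*(18174 + D(-1, -72)) - 1*23739 = (-16827 + 5823)*(18174 + (-2129 - 1*(-72)**2 - 106*(-72))) - 1*23739 = -11004*(18174 + (-2129 - 1*5184 + 7632)) - 23739 = -11004*(18174 + (-2129 - 5184 + 7632)) - 23739 = -11004*(18174 + 319) - 23739 = -11004*18493 - 23739 = -203496972 - 23739 = -203520711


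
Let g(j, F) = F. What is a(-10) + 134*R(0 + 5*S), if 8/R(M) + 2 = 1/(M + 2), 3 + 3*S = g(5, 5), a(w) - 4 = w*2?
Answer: -17616/29 ≈ -607.45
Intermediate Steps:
a(w) = 4 + 2*w (a(w) = 4 + w*2 = 4 + 2*w)
S = ⅔ (S = -1 + (⅓)*5 = -1 + 5/3 = ⅔ ≈ 0.66667)
R(M) = 8/(-2 + 1/(2 + M)) (R(M) = 8/(-2 + 1/(M + 2)) = 8/(-2 + 1/(2 + M)))
a(-10) + 134*R(0 + 5*S) = (4 + 2*(-10)) + 134*(8*(-2 - (0 + 5*(⅔)))/(3 + 2*(0 + 5*(⅔)))) = (4 - 20) + 134*(8*(-2 - (0 + 10/3))/(3 + 2*(0 + 10/3))) = -16 + 134*(8*(-2 - 1*10/3)/(3 + 2*(10/3))) = -16 + 134*(8*(-2 - 10/3)/(3 + 20/3)) = -16 + 134*(8*(-16/3)/(29/3)) = -16 + 134*(8*(3/29)*(-16/3)) = -16 + 134*(-128/29) = -16 - 17152/29 = -17616/29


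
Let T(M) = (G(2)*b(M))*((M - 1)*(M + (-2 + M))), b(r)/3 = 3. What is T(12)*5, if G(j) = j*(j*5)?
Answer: 217800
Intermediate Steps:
b(r) = 9 (b(r) = 3*3 = 9)
G(j) = 5*j² (G(j) = j*(5*j) = 5*j²)
T(M) = 180*(-1 + M)*(-2 + 2*M) (T(M) = ((5*2²)*9)*((M - 1)*(M + (-2 + M))) = ((5*4)*9)*((-1 + M)*(-2 + 2*M)) = (20*9)*((-1 + M)*(-2 + 2*M)) = 180*((-1 + M)*(-2 + 2*M)) = 180*(-1 + M)*(-2 + 2*M))
T(12)*5 = (360 - 720*12 + 360*12²)*5 = (360 - 8640 + 360*144)*5 = (360 - 8640 + 51840)*5 = 43560*5 = 217800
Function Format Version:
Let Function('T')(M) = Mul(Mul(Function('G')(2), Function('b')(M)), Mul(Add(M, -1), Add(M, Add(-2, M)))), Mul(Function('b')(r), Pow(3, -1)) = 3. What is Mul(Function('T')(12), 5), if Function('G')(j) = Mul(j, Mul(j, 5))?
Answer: 217800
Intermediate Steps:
Function('b')(r) = 9 (Function('b')(r) = Mul(3, 3) = 9)
Function('G')(j) = Mul(5, Pow(j, 2)) (Function('G')(j) = Mul(j, Mul(5, j)) = Mul(5, Pow(j, 2)))
Function('T')(M) = Mul(180, Add(-1, M), Add(-2, Mul(2, M))) (Function('T')(M) = Mul(Mul(Mul(5, Pow(2, 2)), 9), Mul(Add(M, -1), Add(M, Add(-2, M)))) = Mul(Mul(Mul(5, 4), 9), Mul(Add(-1, M), Add(-2, Mul(2, M)))) = Mul(Mul(20, 9), Mul(Add(-1, M), Add(-2, Mul(2, M)))) = Mul(180, Mul(Add(-1, M), Add(-2, Mul(2, M)))) = Mul(180, Add(-1, M), Add(-2, Mul(2, M))))
Mul(Function('T')(12), 5) = Mul(Add(360, Mul(-720, 12), Mul(360, Pow(12, 2))), 5) = Mul(Add(360, -8640, Mul(360, 144)), 5) = Mul(Add(360, -8640, 51840), 5) = Mul(43560, 5) = 217800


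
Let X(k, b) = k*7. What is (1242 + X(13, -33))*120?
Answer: 159960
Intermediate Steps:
X(k, b) = 7*k
(1242 + X(13, -33))*120 = (1242 + 7*13)*120 = (1242 + 91)*120 = 1333*120 = 159960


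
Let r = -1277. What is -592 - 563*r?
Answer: 718359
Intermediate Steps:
-592 - 563*r = -592 - 563*(-1277) = -592 + 718951 = 718359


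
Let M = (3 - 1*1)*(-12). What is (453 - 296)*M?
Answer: -3768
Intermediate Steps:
M = -24 (M = (3 - 1)*(-12) = 2*(-12) = -24)
(453 - 296)*M = (453 - 296)*(-24) = 157*(-24) = -3768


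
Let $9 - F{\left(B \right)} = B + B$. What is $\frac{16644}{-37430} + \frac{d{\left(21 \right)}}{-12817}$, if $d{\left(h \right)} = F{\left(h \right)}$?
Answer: $- \frac{5581341}{12624745} \approx -0.4421$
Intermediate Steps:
$F{\left(B \right)} = 9 - 2 B$ ($F{\left(B \right)} = 9 - \left(B + B\right) = 9 - 2 B$)
$d{\left(h \right)} = 9 - 2 h$
$\frac{16644}{-37430} + \frac{d{\left(21 \right)}}{-12817} = \frac{16644}{-37430} + \frac{9 - 42}{-12817} = 16644 \left(- \frac{1}{37430}\right) + \left(9 - 42\right) \left(- \frac{1}{12817}\right) = - \frac{438}{985} - - \frac{33}{12817} = - \frac{438}{985} + \frac{33}{12817} = - \frac{5581341}{12624745}$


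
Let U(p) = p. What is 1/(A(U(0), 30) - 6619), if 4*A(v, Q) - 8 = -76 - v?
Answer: -1/6636 ≈ -0.00015069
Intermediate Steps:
A(v, Q) = -17 - v/4 (A(v, Q) = 2 + (-76 - v)/4 = 2 + (-19 - v/4) = -17 - v/4)
1/(A(U(0), 30) - 6619) = 1/((-17 - 1/4*0) - 6619) = 1/((-17 + 0) - 6619) = 1/(-17 - 6619) = 1/(-6636) = -1/6636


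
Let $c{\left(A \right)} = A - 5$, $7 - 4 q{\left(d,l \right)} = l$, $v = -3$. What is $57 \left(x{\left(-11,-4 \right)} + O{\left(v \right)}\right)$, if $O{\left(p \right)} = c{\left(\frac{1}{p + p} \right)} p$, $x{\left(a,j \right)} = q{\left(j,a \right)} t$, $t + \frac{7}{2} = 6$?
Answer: $\frac{6099}{4} \approx 1524.8$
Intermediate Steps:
$t = \frac{5}{2}$ ($t = - \frac{7}{2} + 6 = \frac{5}{2} \approx 2.5$)
$q{\left(d,l \right)} = \frac{7}{4} - \frac{l}{4}$
$x{\left(a,j \right)} = \frac{35}{8} - \frac{5 a}{8}$ ($x{\left(a,j \right)} = \left(\frac{7}{4} - \frac{a}{4}\right) \frac{5}{2} = \frac{35}{8} - \frac{5 a}{8}$)
$c{\left(A \right)} = -5 + A$ ($c{\left(A \right)} = A - 5 = -5 + A$)
$O{\left(p \right)} = p \left(-5 + \frac{1}{2 p}\right)$ ($O{\left(p \right)} = \left(-5 + \frac{1}{p + p}\right) p = \left(-5 + \frac{1}{2 p}\right) p = p \left(-5 + \frac{1}{2 p}\right)$)
$57 \left(x{\left(-11,-4 \right)} + O{\left(v \right)}\right) = 57 \left(\left(\frac{35}{8} - - \frac{55}{8}\right) + \left(\frac{1}{2} - -15\right)\right) = 57 \left(\left(\frac{35}{8} + \frac{55}{8}\right) + \left(\frac{1}{2} + 15\right)\right) = 57 \left(\frac{45}{4} + \frac{31}{2}\right) = 57 \cdot \frac{107}{4} = \frac{6099}{4}$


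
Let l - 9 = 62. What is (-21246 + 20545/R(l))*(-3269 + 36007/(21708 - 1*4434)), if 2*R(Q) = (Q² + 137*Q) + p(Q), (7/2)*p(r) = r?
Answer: 62049326966369401/894084966 ≈ 6.9400e+7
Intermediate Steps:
p(r) = 2*r/7
l = 71 (l = 9 + 62 = 71)
R(Q) = Q²/2 + 961*Q/14 (R(Q) = ((Q² + 137*Q) + 2*Q/7)/2 = (Q² + 961*Q/7)/2 = Q²/2 + 961*Q/14)
(-21246 + 20545/R(l))*(-3269 + 36007/(21708 - 1*4434)) = (-21246 + 20545/(((1/14)*71*(961 + 7*71))))*(-3269 + 36007/(21708 - 1*4434)) = (-21246 + 20545/(((1/14)*71*(961 + 497))))*(-3269 + 36007/(21708 - 4434)) = (-21246 + 20545/(((1/14)*71*1458)))*(-3269 + 36007/17274) = (-21246 + 20545/(51759/7))*(-3269 + 36007*(1/17274)) = (-21246 + 20545*(7/51759))*(-3269 + 36007/17274) = (-21246 + 143815/51759)*(-56432699/17274) = -1099527899/51759*(-56432699/17274) = 62049326966369401/894084966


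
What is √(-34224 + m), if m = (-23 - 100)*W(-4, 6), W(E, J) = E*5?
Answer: 2*I*√7941 ≈ 178.22*I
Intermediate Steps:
W(E, J) = 5*E
m = 2460 (m = (-23 - 100)*(5*(-4)) = -123*(-20) = 2460)
√(-34224 + m) = √(-34224 + 2460) = √(-31764) = 2*I*√7941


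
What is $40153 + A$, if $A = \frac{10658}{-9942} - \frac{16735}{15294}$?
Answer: $\frac{1017508773037}{25342158} \approx 40151.0$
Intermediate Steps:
$A = - \frac{54897137}{25342158}$ ($A = 10658 \left(- \frac{1}{9942}\right) - \frac{16735}{15294} = - \frac{5329}{4971} - \frac{16735}{15294} = - \frac{54897137}{25342158} \approx -2.1662$)
$40153 + A = 40153 - \frac{54897137}{25342158} = \frac{1017508773037}{25342158}$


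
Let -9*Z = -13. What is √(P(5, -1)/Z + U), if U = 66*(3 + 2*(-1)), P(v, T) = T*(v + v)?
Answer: 16*√39/13 ≈ 7.6861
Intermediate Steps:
Z = 13/9 (Z = -⅑*(-13) = 13/9 ≈ 1.4444)
P(v, T) = 2*T*v (P(v, T) = T*(2*v) = 2*T*v)
U = 66 (U = 66*(3 - 2) = 66*1 = 66)
√(P(5, -1)/Z + U) = √((2*(-1)*5)/(13/9) + 66) = √(-10*9/13 + 66) = √(-90/13 + 66) = √(768/13) = 16*√39/13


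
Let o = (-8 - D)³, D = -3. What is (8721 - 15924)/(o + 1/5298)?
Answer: 5451642/94607 ≈ 57.624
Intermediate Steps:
o = -125 (o = (-8 - 1*(-3))³ = (-8 + 3)³ = (-5)³ = -125)
(8721 - 15924)/(o + 1/5298) = (8721 - 15924)/(-125 + 1/5298) = -7203/(-125 + 1/5298) = -7203/(-662249/5298) = -7203*(-5298/662249) = 5451642/94607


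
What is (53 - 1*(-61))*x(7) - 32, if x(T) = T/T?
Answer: 82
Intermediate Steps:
x(T) = 1
(53 - 1*(-61))*x(7) - 32 = (53 - 1*(-61))*1 - 32 = (53 + 61)*1 - 32 = 114*1 - 32 = 114 - 32 = 82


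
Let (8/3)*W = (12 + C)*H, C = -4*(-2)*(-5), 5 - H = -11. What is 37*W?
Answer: -6216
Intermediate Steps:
H = 16 (H = 5 - 1*(-11) = 5 + 11 = 16)
C = -40 (C = 8*(-5) = -40)
W = -168 (W = 3*((12 - 40)*16)/8 = 3*(-28*16)/8 = (3/8)*(-448) = -168)
37*W = 37*(-168) = -6216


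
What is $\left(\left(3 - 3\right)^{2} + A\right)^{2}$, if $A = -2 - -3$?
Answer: $1$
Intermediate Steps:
$A = 1$ ($A = -2 + 3 = 1$)
$\left(\left(3 - 3\right)^{2} + A\right)^{2} = \left(\left(3 - 3\right)^{2} + 1\right)^{2} = \left(0^{2} + 1\right)^{2} = \left(0 + 1\right)^{2} = 1^{2} = 1$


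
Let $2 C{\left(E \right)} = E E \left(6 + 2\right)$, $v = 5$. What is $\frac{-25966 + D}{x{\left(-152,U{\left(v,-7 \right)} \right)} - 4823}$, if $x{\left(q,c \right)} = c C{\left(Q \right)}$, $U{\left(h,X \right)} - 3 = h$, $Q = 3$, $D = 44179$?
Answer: $- \frac{18213}{4535} \approx -4.0161$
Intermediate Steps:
$U{\left(h,X \right)} = 3 + h$
$C{\left(E \right)} = 4 E^{2}$ ($C{\left(E \right)} = \frac{E E \left(6 + 2\right)}{2} = \frac{E^{2} \cdot 8}{2} = \frac{8 E^{2}}{2} = 4 E^{2}$)
$x{\left(q,c \right)} = 36 c$ ($x{\left(q,c \right)} = c 4 \cdot 3^{2} = c 4 \cdot 9 = c 36 = 36 c$)
$\frac{-25966 + D}{x{\left(-152,U{\left(v,-7 \right)} \right)} - 4823} = \frac{-25966 + 44179}{36 \left(3 + 5\right) - 4823} = \frac{18213}{36 \cdot 8 - 4823} = \frac{18213}{288 - 4823} = \frac{18213}{-4535} = 18213 \left(- \frac{1}{4535}\right) = - \frac{18213}{4535}$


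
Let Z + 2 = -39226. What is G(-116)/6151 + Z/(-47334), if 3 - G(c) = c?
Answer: 5879147/6932177 ≈ 0.84809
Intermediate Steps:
G(c) = 3 - c
Z = -39228 (Z = -2 - 39226 = -39228)
G(-116)/6151 + Z/(-47334) = (3 - 1*(-116))/6151 - 39228/(-47334) = (3 + 116)*(1/6151) - 39228*(-1/47334) = 119*(1/6151) + 934/1127 = 119/6151 + 934/1127 = 5879147/6932177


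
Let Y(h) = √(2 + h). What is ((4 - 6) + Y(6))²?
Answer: 12 - 8*√2 ≈ 0.68629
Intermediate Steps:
((4 - 6) + Y(6))² = ((4 - 6) + √(2 + 6))² = (-2 + √8)² = (-2 + 2*√2)²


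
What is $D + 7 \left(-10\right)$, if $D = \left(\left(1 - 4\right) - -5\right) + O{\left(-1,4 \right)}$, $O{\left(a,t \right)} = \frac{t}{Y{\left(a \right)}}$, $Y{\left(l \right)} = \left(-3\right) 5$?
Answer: $- \frac{1024}{15} \approx -68.267$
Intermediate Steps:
$Y{\left(l \right)} = -15$
$O{\left(a,t \right)} = - \frac{t}{15}$ ($O{\left(a,t \right)} = \frac{t}{-15} = t \left(- \frac{1}{15}\right) = - \frac{t}{15}$)
$D = \frac{26}{15}$ ($D = \left(\left(1 - 4\right) - -5\right) - \frac{4}{15} = \left(-3 + 5\right) - \frac{4}{15} = 2 - \frac{4}{15} = \frac{26}{15} \approx 1.7333$)
$D + 7 \left(-10\right) = \frac{26}{15} + 7 \left(-10\right) = \frac{26}{15} - 70 = - \frac{1024}{15}$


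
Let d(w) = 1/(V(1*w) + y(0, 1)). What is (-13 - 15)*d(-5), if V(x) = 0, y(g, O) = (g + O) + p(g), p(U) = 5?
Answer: -14/3 ≈ -4.6667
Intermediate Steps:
y(g, O) = 5 + O + g (y(g, O) = (g + O) + 5 = (O + g) + 5 = 5 + O + g)
d(w) = ⅙ (d(w) = 1/(0 + (5 + 1 + 0)) = 1/(0 + 6) = 1/6 = ⅙)
(-13 - 15)*d(-5) = (-13 - 15)*(⅙) = -28*⅙ = -14/3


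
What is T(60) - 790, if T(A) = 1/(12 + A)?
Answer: -56879/72 ≈ -789.99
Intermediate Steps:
T(60) - 790 = 1/(12 + 60) - 790 = 1/72 - 790 = -56879/72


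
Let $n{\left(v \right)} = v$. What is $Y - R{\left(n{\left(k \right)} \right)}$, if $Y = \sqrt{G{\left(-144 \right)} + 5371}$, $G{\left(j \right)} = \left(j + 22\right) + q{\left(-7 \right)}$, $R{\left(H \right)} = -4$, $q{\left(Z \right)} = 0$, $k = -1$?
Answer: $4 + \sqrt{5249} \approx 76.45$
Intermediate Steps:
$G{\left(j \right)} = 22 + j$ ($G{\left(j \right)} = \left(j + 22\right) + 0 = \left(22 + j\right) + 0 = 22 + j$)
$Y = \sqrt{5249}$ ($Y = \sqrt{\left(22 - 144\right) + 5371} = \sqrt{-122 + 5371} = \sqrt{5249} \approx 72.45$)
$Y - R{\left(n{\left(k \right)} \right)} = \sqrt{5249} - -4 = \sqrt{5249} + 4 = 4 + \sqrt{5249}$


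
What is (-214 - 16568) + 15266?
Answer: -1516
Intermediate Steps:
(-214 - 16568) + 15266 = -16782 + 15266 = -1516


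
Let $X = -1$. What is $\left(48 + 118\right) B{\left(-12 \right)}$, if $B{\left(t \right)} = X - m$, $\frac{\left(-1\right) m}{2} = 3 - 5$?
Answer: $-830$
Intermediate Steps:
$m = 4$ ($m = - 2 \left(3 - 5\right) = \left(-2\right) \left(-2\right) = 4$)
$B{\left(t \right)} = -5$ ($B{\left(t \right)} = -1 - 4 = -5$)
$\left(48 + 118\right) B{\left(-12 \right)} = \left(48 + 118\right) \left(-5\right) = 166 \left(-5\right) = -830$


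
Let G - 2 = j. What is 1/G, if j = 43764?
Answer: 1/43766 ≈ 2.2849e-5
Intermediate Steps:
G = 43766 (G = 2 + 43764 = 43766)
1/G = 1/43766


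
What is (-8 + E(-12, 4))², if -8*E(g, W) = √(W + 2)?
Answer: (64 + √6)²/64 ≈ 68.993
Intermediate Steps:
E(g, W) = -√(2 + W)/8 (E(g, W) = -√(W + 2)/8 = -√(2 + W)/8)
(-8 + E(-12, 4))² = (-8 - √(2 + 4)/8)² = (-8 - √6/8)²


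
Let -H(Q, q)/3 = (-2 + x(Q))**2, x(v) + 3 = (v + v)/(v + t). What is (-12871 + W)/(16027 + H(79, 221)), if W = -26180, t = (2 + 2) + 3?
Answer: -72205299/29578435 ≈ -2.4411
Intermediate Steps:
t = 7 (t = 4 + 3 = 7)
x(v) = -3 + 2*v/(7 + v) (x(v) = -3 + (v + v)/(v + 7) = -3 + (2*v)/(7 + v) = -3 + 2*v/(7 + v))
H(Q, q) = -3*(-2 + (-21 - Q)/(7 + Q))**2
(-12871 + W)/(16027 + H(79, 221)) = (-12871 - 26180)/(16027 - 3*(35 + 3*79)**2/(7 + 79)**2) = -39051/(16027 - 3*(35 + 237)**2/86**2) = -39051/(16027 - 3*1/7396*272**2) = -39051/(16027 - 3*1/7396*73984) = -39051/(16027 - 55488/1849) = -39051/29578435/1849 = -39051*1849/29578435 = -72205299/29578435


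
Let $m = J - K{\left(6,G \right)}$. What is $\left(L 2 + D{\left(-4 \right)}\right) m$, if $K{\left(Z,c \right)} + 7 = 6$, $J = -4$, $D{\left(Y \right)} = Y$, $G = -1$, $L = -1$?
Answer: $18$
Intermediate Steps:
$K{\left(Z,c \right)} = -1$ ($K{\left(Z,c \right)} = -7 + 6 = -1$)
$m = -3$ ($m = -4 - -1 = -4 + 1 = -3$)
$\left(L 2 + D{\left(-4 \right)}\right) m = \left(\left(-1\right) 2 - 4\right) \left(-3\right) = \left(-2 - 4\right) \left(-3\right) = \left(-6\right) \left(-3\right) = 18$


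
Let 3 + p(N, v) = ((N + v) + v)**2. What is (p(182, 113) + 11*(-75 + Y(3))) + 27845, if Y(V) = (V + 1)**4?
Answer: 196297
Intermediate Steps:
Y(V) = (1 + V)**4
p(N, v) = -3 + (N + 2*v)**2 (p(N, v) = -3 + ((N + v) + v)**2 = -3 + (N + 2*v)**2)
(p(182, 113) + 11*(-75 + Y(3))) + 27845 = ((-3 + (182 + 2*113)**2) + 11*(-75 + (1 + 3)**4)) + 27845 = ((-3 + (182 + 226)**2) + 11*(-75 + 4**4)) + 27845 = ((-3 + 408**2) + 11*(-75 + 256)) + 27845 = ((-3 + 166464) + 11*181) + 27845 = (166461 + 1991) + 27845 = 168452 + 27845 = 196297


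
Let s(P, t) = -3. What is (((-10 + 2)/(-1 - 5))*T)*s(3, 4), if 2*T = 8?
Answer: -16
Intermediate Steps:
T = 4 (T = (1/2)*8 = 4)
(((-10 + 2)/(-1 - 5))*T)*s(3, 4) = (((-10 + 2)/(-1 - 5))*4)*(-3) = (-8/(-6)*4)*(-3) = (-8*(-1/6)*4)*(-3) = ((4/3)*4)*(-3) = (16/3)*(-3) = -16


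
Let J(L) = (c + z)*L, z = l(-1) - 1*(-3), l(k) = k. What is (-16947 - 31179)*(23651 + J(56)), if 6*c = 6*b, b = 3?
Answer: -1151703306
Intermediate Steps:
c = 3 (c = (6*3)/6 = (⅙)*18 = 3)
z = 2 (z = -1 - 1*(-3) = -1 + 3 = 2)
J(L) = 5*L (J(L) = (3 + 2)*L = 5*L)
(-16947 - 31179)*(23651 + J(56)) = (-16947 - 31179)*(23651 + 5*56) = -48126*(23651 + 280) = -48126*23931 = -1151703306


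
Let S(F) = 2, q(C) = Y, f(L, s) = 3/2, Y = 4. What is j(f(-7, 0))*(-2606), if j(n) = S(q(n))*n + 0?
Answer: -7818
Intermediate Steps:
f(L, s) = 3/2 (f(L, s) = 3*(½) = 3/2)
q(C) = 4
j(n) = 2*n (j(n) = 2*n + 0 = 2*n)
j(f(-7, 0))*(-2606) = (2*(3/2))*(-2606) = 3*(-2606) = -7818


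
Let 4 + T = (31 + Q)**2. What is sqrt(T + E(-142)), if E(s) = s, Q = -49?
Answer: sqrt(178) ≈ 13.342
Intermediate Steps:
T = 320 (T = -4 + (31 - 49)**2 = -4 + (-18)**2 = -4 + 324 = 320)
sqrt(T + E(-142)) = sqrt(320 - 142) = sqrt(178)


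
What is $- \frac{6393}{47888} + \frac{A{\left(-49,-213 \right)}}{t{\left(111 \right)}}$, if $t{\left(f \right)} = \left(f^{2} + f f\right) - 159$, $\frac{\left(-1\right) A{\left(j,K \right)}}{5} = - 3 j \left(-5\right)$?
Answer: $\frac{6489527}{390813968} \approx 0.016605$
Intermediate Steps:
$A{\left(j,K \right)} = - 75 j$ ($A{\left(j,K \right)} = - 5 - 3 j \left(-5\right) = - 5 \cdot 15 j = - 75 j$)
$t{\left(f \right)} = -159 + 2 f^{2}$ ($t{\left(f \right)} = \left(f^{2} + f^{2}\right) - 159 = 2 f^{2} - 159 = -159 + 2 f^{2}$)
$- \frac{6393}{47888} + \frac{A{\left(-49,-213 \right)}}{t{\left(111 \right)}} = - \frac{6393}{47888} + \frac{\left(-75\right) \left(-49\right)}{-159 + 2 \cdot 111^{2}} = \left(-6393\right) \frac{1}{47888} + \frac{3675}{-159 + 2 \cdot 12321} = - \frac{6393}{47888} + \frac{3675}{-159 + 24642} = - \frac{6393}{47888} + \frac{3675}{24483} = - \frac{6393}{47888} + 3675 \cdot \frac{1}{24483} = - \frac{6393}{47888} + \frac{1225}{8161} = \frac{6489527}{390813968}$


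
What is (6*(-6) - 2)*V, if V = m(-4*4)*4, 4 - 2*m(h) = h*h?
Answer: 19152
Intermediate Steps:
m(h) = 2 - h²/2 (m(h) = 2 - h*h/2 = 2 - h²/2)
V = -504 (V = (2 - (-4*4)²/2)*4 = (2 - ½*(-16)²)*4 = (2 - ½*256)*4 = (2 - 128)*4 = -126*4 = -504)
(6*(-6) - 2)*V = (6*(-6) - 2)*(-504) = (-36 - 2)*(-504) = -38*(-504) = 19152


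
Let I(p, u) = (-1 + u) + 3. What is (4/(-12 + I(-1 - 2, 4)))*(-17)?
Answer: 34/3 ≈ 11.333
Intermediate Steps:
I(p, u) = 2 + u
(4/(-12 + I(-1 - 2, 4)))*(-17) = (4/(-12 + (2 + 4)))*(-17) = (4/(-12 + 6))*(-17) = (4/(-6))*(-17) = -⅙*4*(-17) = -⅔*(-17) = 34/3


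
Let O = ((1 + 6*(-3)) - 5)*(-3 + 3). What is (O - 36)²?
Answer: 1296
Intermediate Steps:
O = 0 (O = ((1 - 18) - 5)*0 = (-17 - 5)*0 = -22*0 = 0)
(O - 36)² = (0 - 36)² = (-36)² = 1296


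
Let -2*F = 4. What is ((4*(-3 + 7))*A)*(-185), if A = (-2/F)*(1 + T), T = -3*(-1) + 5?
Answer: -26640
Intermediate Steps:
T = 8 (T = 3 + 5 = 8)
F = -2 (F = -½*4 = -2)
A = 9 (A = (-2/(-2))*(1 + 8) = -2*(-½)*9 = 1*9 = 9)
((4*(-3 + 7))*A)*(-185) = ((4*(-3 + 7))*9)*(-185) = ((4*4)*9)*(-185) = (16*9)*(-185) = 144*(-185) = -26640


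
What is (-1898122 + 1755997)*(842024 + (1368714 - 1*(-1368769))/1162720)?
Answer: -27829237092538275/232544 ≈ -1.1967e+11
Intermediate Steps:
(-1898122 + 1755997)*(842024 + (1368714 - 1*(-1368769))/1162720) = -142125*(842024 + (1368714 + 1368769)*(1/1162720)) = -142125*(842024 + 2737483*(1/1162720)) = -142125*(842024 + 2737483/1162720) = -142125*979040882763/1162720 = -27829237092538275/232544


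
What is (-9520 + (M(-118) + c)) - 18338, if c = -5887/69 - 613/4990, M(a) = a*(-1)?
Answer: -9580577827/344310 ≈ -27825.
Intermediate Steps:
M(a) = -a
c = -29418427/344310 (c = -5887*1/69 - 613*1/4990 = -5887/69 - 613/4990 = -29418427/344310 ≈ -85.442)
(-9520 + (M(-118) + c)) - 18338 = (-9520 + (-1*(-118) - 29418427/344310)) - 18338 = (-9520 + (118 - 29418427/344310)) - 18338 = (-9520 + 11210153/344310) - 18338 = -3266621047/344310 - 18338 = -9580577827/344310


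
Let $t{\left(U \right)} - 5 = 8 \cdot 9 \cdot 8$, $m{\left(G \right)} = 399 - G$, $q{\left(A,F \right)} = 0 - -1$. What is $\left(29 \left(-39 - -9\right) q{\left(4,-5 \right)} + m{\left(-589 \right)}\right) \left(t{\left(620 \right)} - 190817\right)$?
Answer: $-22447848$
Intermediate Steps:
$q{\left(A,F \right)} = 1$ ($q{\left(A,F \right)} = 0 + 1 = 1$)
$t{\left(U \right)} = 581$ ($t{\left(U \right)} = 5 + 8 \cdot 9 \cdot 8 = 5 + 72 \cdot 8 = 5 + 576 = 581$)
$\left(29 \left(-39 - -9\right) q{\left(4,-5 \right)} + m{\left(-589 \right)}\right) \left(t{\left(620 \right)} - 190817\right) = \left(29 \left(-39 - -9\right) 1 + \left(399 - -589\right)\right) \left(581 - 190817\right) = \left(29 \left(-39 + 9\right) 1 + \left(399 + 589\right)\right) \left(-190236\right) = \left(29 \left(-30\right) 1 + 988\right) \left(-190236\right) = \left(\left(-870\right) 1 + 988\right) \left(-190236\right) = \left(-870 + 988\right) \left(-190236\right) = 118 \left(-190236\right) = -22447848$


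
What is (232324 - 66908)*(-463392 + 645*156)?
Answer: -60008293152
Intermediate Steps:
(232324 - 66908)*(-463392 + 645*156) = 165416*(-463392 + 100620) = 165416*(-362772) = -60008293152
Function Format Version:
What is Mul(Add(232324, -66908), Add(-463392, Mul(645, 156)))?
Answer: -60008293152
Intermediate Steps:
Mul(Add(232324, -66908), Add(-463392, Mul(645, 156))) = Mul(165416, Add(-463392, 100620)) = Mul(165416, -362772) = -60008293152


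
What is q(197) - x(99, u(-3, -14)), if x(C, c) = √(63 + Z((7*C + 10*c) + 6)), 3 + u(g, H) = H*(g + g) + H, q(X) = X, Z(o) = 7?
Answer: 197 - √70 ≈ 188.63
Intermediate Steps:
u(g, H) = -3 + H + 2*H*g (u(g, H) = -3 + (H*(g + g) + H) = -3 + (H*(2*g) + H) = -3 + (2*H*g + H) = -3 + (H + 2*H*g) = -3 + H + 2*H*g)
x(C, c) = √70 (x(C, c) = √(63 + 7) = √70)
q(197) - x(99, u(-3, -14)) = 197 - √70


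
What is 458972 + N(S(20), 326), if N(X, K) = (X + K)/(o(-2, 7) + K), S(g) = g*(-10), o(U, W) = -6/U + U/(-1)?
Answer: 151919858/331 ≈ 4.5897e+5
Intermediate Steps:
o(U, W) = -U - 6/U (o(U, W) = -6/U + U*(-1) = -6/U - U = -U - 6/U)
S(g) = -10*g
N(X, K) = (K + X)/(5 + K) (N(X, K) = (X + K)/((-1*(-2) - 6/(-2)) + K) = (K + X)/((2 - 6*(-1/2)) + K) = (K + X)/((2 + 3) + K) = (K + X)/(5 + K))
458972 + N(S(20), 326) = 458972 + (326 - 10*20)/(5 + 326) = 458972 + (326 - 200)/331 = 458972 + (1/331)*126 = 458972 + 126/331 = 151919858/331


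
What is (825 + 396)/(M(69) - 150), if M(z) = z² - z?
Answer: 407/1514 ≈ 0.26882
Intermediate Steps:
(825 + 396)/(M(69) - 150) = (825 + 396)/(69*(-1 + 69) - 150) = 1221/(69*68 - 150) = 1221/(4692 - 150) = 1221/4542 = 1221*(1/4542) = 407/1514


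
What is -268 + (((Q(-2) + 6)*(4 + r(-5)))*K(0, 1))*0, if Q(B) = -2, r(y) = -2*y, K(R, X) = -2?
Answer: -268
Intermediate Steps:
-268 + (((Q(-2) + 6)*(4 + r(-5)))*K(0, 1))*0 = -268 + (((-2 + 6)*(4 - 2*(-5)))*(-2))*0 = -268 + ((4*(4 + 10))*(-2))*0 = -268 + ((4*14)*(-2))*0 = -268 + (56*(-2))*0 = -268 - 112*0 = -268 + 0 = -268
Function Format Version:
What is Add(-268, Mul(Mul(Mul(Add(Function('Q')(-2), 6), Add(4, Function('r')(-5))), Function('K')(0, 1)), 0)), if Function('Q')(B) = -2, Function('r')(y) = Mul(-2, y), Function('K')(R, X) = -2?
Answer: -268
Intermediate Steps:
Add(-268, Mul(Mul(Mul(Add(Function('Q')(-2), 6), Add(4, Function('r')(-5))), Function('K')(0, 1)), 0)) = Add(-268, Mul(Mul(Mul(Add(-2, 6), Add(4, Mul(-2, -5))), -2), 0)) = Add(-268, Mul(Mul(Mul(4, Add(4, 10)), -2), 0)) = Add(-268, Mul(Mul(Mul(4, 14), -2), 0)) = Add(-268, Mul(Mul(56, -2), 0)) = Add(-268, Mul(-112, 0)) = Add(-268, 0) = -268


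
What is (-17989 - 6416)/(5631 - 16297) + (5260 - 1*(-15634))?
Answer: 222879809/10666 ≈ 20896.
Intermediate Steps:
(-17989 - 6416)/(5631 - 16297) + (5260 - 1*(-15634)) = -24405/(-10666) + (5260 + 15634) = -24405*(-1/10666) + 20894 = 24405/10666 + 20894 = 222879809/10666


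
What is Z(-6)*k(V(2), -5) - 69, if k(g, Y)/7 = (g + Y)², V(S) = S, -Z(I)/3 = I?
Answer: 1065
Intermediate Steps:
Z(I) = -3*I
k(g, Y) = 7*(Y + g)² (k(g, Y) = 7*(g + Y)² = 7*(Y + g)²)
Z(-6)*k(V(2), -5) - 69 = (-3*(-6))*(7*(-5 + 2)²) - 69 = 18*(7*(-3)²) - 69 = 18*(7*9) - 69 = 18*63 - 69 = 1134 - 69 = 1065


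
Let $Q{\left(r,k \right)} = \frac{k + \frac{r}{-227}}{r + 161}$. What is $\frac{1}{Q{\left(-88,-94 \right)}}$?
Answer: $- \frac{16571}{21250} \approx -0.77981$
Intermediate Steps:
$Q{\left(r,k \right)} = \frac{k - \frac{r}{227}}{161 + r}$ ($Q{\left(r,k \right)} = \frac{k + r \left(- \frac{1}{227}\right)}{161 + r} = \frac{k - \frac{r}{227}}{161 + r}$)
$\frac{1}{Q{\left(-88,-94 \right)}} = \frac{1}{\frac{1}{161 - 88} \left(-94 - - \frac{88}{227}\right)} = \frac{1}{\frac{1}{73} \left(-94 + \frac{88}{227}\right)} = \frac{1}{\frac{1}{73} \left(- \frac{21250}{227}\right)} = \frac{1}{- \frac{21250}{16571}} = - \frac{16571}{21250}$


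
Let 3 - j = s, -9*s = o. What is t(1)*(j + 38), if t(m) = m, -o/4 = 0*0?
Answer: 41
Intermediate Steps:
o = 0 (o = -0*0 = -4*0 = 0)
s = 0 (s = -1/9*0 = 0)
j = 3 (j = 3 - 1*0 = 3 + 0 = 3)
t(1)*(j + 38) = 1*(3 + 38) = 1*41 = 41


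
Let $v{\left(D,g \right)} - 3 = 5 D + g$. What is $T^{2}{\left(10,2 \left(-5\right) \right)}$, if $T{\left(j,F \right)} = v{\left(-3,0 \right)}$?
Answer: $144$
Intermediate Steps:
$v{\left(D,g \right)} = 3 + g + 5 D$ ($v{\left(D,g \right)} = 3 + \left(5 D + g\right) = 3 + \left(g + 5 D\right) = 3 + g + 5 D$)
$T{\left(j,F \right)} = -12$ ($T{\left(j,F \right)} = 3 + 0 + 5 \left(-3\right) = 3 + 0 - 15 = -12$)
$T^{2}{\left(10,2 \left(-5\right) \right)} = \left(-12\right)^{2} = 144$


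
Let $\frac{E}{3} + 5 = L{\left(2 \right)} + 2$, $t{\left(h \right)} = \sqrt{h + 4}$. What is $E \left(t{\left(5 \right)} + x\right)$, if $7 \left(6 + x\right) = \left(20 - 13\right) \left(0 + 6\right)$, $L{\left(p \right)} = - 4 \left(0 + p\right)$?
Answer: $-99$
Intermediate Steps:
$L{\left(p \right)} = - 4 p$
$t{\left(h \right)} = \sqrt{4 + h}$
$x = 0$ ($x = -6 + \frac{\left(20 - 13\right) \left(0 + 6\right)}{7} = -6 + \frac{7 \cdot 6}{7} = -6 + \frac{1}{7} \cdot 42 = -6 + 6 = 0$)
$E = -33$ ($E = -15 + 3 \left(\left(-4\right) 2 + 2\right) = -15 + 3 \left(-8 + 2\right) = -15 + 3 \left(-6\right) = -15 - 18 = -33$)
$E \left(t{\left(5 \right)} + x\right) = - 33 \left(\sqrt{4 + 5} + 0\right) = - 33 \left(\sqrt{9} + 0\right) = - 33 \left(3 + 0\right) = \left(-33\right) 3 = -99$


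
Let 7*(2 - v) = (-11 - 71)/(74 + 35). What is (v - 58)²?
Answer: 1818681316/582169 ≈ 3124.0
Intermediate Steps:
v = 1608/763 (v = 2 - (-11 - 71)/(7*(74 + 35)) = 2 - (-82)/(7*109) = 2 - ⅐*(-82/109) = 2 + 82/763 = 1608/763 ≈ 2.1075)
(v - 58)² = (1608/763 - 58)² = (-42646/763)² = 1818681316/582169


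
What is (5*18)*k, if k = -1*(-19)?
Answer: 1710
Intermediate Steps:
k = 19
(5*18)*k = (5*18)*19 = 90*19 = 1710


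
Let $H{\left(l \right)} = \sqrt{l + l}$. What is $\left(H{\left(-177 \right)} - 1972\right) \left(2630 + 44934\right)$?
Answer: $-93796208 + 47564 i \sqrt{354} \approx -9.3796 \cdot 10^{7} + 8.9491 \cdot 10^{5} i$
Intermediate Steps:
$H{\left(l \right)} = \sqrt{2} \sqrt{l}$ ($H{\left(l \right)} = \sqrt{2 l} = \sqrt{2} \sqrt{l}$)
$\left(H{\left(-177 \right)} - 1972\right) \left(2630 + 44934\right) = \left(\sqrt{2} \sqrt{-177} - 1972\right) \left(2630 + 44934\right) = \left(\sqrt{2} i \sqrt{177} - 1972\right) 47564 = \left(i \sqrt{354} - 1972\right) 47564 = \left(-1972 + i \sqrt{354}\right) 47564 = -93796208 + 47564 i \sqrt{354}$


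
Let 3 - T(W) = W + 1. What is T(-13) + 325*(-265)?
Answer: -86110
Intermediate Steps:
T(W) = 2 - W (T(W) = 3 - (W + 1) = 3 - (1 + W) = 3 + (-1 - W) = 2 - W)
T(-13) + 325*(-265) = (2 - 1*(-13)) + 325*(-265) = (2 + 13) - 86125 = 15 - 86125 = -86110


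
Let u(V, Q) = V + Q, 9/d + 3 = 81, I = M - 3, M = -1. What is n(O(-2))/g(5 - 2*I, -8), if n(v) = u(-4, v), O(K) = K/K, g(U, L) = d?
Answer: -26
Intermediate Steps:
I = -4 (I = -1 - 3 = -4)
d = 3/26 (d = 9/(-3 + 81) = 9/78 = 9*(1/78) = 3/26 ≈ 0.11538)
g(U, L) = 3/26
O(K) = 1
u(V, Q) = Q + V
n(v) = -4 + v (n(v) = v - 4 = -4 + v)
n(O(-2))/g(5 - 2*I, -8) = (-4 + 1)/(3/26) = -3*26/3 = -26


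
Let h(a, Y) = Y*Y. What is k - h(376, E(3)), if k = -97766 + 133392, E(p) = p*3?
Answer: 35545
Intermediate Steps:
E(p) = 3*p
k = 35626
h(a, Y) = Y²
k - h(376, E(3)) = 35626 - (3*3)² = 35626 - 1*9² = 35626 - 1*81 = 35626 - 81 = 35545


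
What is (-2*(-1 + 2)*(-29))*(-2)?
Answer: -116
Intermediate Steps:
(-2*(-1 + 2)*(-29))*(-2) = (-2*1*(-29))*(-2) = -2*(-29)*(-2) = 58*(-2) = -116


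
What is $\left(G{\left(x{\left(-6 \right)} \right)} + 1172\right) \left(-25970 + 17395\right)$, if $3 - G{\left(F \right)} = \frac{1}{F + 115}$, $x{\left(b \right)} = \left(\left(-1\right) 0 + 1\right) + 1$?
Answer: $- \frac{1178839550}{117} \approx -1.0076 \cdot 10^{7}$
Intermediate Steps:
$x{\left(b \right)} = 2$ ($x{\left(b \right)} = \left(0 + 1\right) + 1 = 1 + 1 = 2$)
$G{\left(F \right)} = 3 - \frac{1}{115 + F}$ ($G{\left(F \right)} = 3 - \frac{1}{F + 115} = 3 - \frac{1}{115 + F}$)
$\left(G{\left(x{\left(-6 \right)} \right)} + 1172\right) \left(-25970 + 17395\right) = \left(\frac{344 + 3 \cdot 2}{115 + 2} + 1172\right) \left(-25970 + 17395\right) = \left(\frac{344 + 6}{117} + 1172\right) \left(-8575\right) = \left(\frac{1}{117} \cdot 350 + 1172\right) \left(-8575\right) = \left(\frac{350}{117} + 1172\right) \left(-8575\right) = \frac{137474}{117} \left(-8575\right) = - \frac{1178839550}{117}$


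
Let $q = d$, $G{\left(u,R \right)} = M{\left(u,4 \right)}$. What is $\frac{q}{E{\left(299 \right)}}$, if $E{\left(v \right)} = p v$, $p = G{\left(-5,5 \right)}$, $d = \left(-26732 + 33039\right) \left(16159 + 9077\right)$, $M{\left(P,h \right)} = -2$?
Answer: $- \frac{79581726}{299} \approx -2.6616 \cdot 10^{5}$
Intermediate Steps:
$G{\left(u,R \right)} = -2$
$d = 159163452$ ($d = 6307 \cdot 25236 = 159163452$)
$p = -2$
$q = 159163452$
$E{\left(v \right)} = - 2 v$
$\frac{q}{E{\left(299 \right)}} = \frac{159163452}{\left(-2\right) 299} = \frac{159163452}{-598} = 159163452 \left(- \frac{1}{598}\right) = - \frac{79581726}{299}$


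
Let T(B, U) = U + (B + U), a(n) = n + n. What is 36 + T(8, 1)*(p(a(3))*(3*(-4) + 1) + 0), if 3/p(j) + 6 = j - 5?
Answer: 102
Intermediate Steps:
a(n) = 2*n
p(j) = 3/(-11 + j) (p(j) = 3/(-6 + (j - 5)) = 3/(-6 + (-5 + j)) = 3/(-11 + j))
T(B, U) = B + 2*U
36 + T(8, 1)*(p(a(3))*(3*(-4) + 1) + 0) = 36 + (8 + 2*1)*((3/(-11 + 2*3))*(3*(-4) + 1) + 0) = 36 + (8 + 2)*((3/(-11 + 6))*(-12 + 1) + 0) = 36 + 10*((3/(-5))*(-11) + 0) = 36 + 10*((3*(-⅕))*(-11) + 0) = 36 + 10*(-⅗*(-11) + 0) = 36 + 10*(33/5 + 0) = 36 + 10*(33/5) = 36 + 66 = 102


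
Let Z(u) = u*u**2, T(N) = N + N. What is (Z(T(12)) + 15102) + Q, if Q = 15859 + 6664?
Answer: 51449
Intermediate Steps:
T(N) = 2*N
Z(u) = u**3
Q = 22523
(Z(T(12)) + 15102) + Q = ((2*12)**3 + 15102) + 22523 = (24**3 + 15102) + 22523 = (13824 + 15102) + 22523 = 28926 + 22523 = 51449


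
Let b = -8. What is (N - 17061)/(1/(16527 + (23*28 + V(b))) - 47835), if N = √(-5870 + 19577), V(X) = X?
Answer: 292817943/820992104 - 51489*√1523/820992104 ≈ 0.35422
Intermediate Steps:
N = 3*√1523 (N = √13707 = 3*√1523 ≈ 117.08)
(N - 17061)/(1/(16527 + (23*28 + V(b))) - 47835) = (3*√1523 - 17061)/(1/(16527 + (23*28 - 8)) - 47835) = (-17061 + 3*√1523)/(1/(16527 + (644 - 8)) - 47835) = (-17061 + 3*√1523)/(1/(16527 + 636) - 47835) = (-17061 + 3*√1523)/(1/17163 - 47835) = (-17061 + 3*√1523)/(-820992104/17163) = (-17061 + 3*√1523)*(-17163/820992104) = 292817943/820992104 - 51489*√1523/820992104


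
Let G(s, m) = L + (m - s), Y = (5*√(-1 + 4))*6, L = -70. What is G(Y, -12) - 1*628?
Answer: -710 - 30*√3 ≈ -761.96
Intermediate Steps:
Y = 30*√3 (Y = (5*√3)*6 = 30*√3 ≈ 51.962)
G(s, m) = -70 + m - s (G(s, m) = -70 + (m - s) = -70 + m - s)
G(Y, -12) - 1*628 = (-70 - 12 - 30*√3) - 1*628 = (-70 - 12 - 30*√3) - 628 = (-82 - 30*√3) - 628 = -710 - 30*√3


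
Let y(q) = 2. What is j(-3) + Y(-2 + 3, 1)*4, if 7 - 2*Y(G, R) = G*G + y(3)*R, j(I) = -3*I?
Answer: 17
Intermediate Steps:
Y(G, R) = 7/2 - R - G²/2 (Y(G, R) = 7/2 - (G*G + 2*R)/2 = 7/2 - (G² + 2*R)/2 = 7/2 + (-R - G²/2) = 7/2 - R - G²/2)
j(-3) + Y(-2 + 3, 1)*4 = -3*(-3) + (7/2 - 1*1 - (-2 + 3)²/2)*4 = 9 + (7/2 - 1 - ½*1²)*4 = 9 + (7/2 - 1 - ½*1)*4 = 9 + (7/2 - 1 - ½)*4 = 9 + 2*4 = 9 + 8 = 17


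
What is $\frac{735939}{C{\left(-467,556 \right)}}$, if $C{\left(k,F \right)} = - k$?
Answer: $\frac{735939}{467} \approx 1575.9$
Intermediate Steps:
$\frac{735939}{C{\left(-467,556 \right)}} = \frac{735939}{\left(-1\right) \left(-467\right)} = \frac{735939}{467}$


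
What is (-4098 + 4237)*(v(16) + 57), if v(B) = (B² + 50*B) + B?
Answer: 156931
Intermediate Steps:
v(B) = B² + 51*B
(-4098 + 4237)*(v(16) + 57) = (-4098 + 4237)*(16*(51 + 16) + 57) = 139*(16*67 + 57) = 139*(1072 + 57) = 139*1129 = 156931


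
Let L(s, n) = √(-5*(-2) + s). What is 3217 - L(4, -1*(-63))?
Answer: 3217 - √14 ≈ 3213.3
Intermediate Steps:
L(s, n) = √(10 + s)
3217 - L(4, -1*(-63)) = 3217 - √(10 + 4) = 3217 - √14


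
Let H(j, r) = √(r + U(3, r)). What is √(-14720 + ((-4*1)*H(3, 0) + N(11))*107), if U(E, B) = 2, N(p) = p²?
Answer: √(-1773 - 428*√2) ≈ 48.768*I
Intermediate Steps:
H(j, r) = √(2 + r) (H(j, r) = √(r + 2) = √(2 + r))
√(-14720 + ((-4*1)*H(3, 0) + N(11))*107) = √(-14720 + ((-4*1)*√(2 + 0) + 11²)*107) = √(-14720 + (-4*√2 + 121)*107) = √(-14720 + (121 - 4*√2)*107) = √(-14720 + (12947 - 428*√2)) = √(-1773 - 428*√2)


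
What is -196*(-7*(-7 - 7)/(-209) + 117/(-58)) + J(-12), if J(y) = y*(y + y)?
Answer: 4698994/6061 ≈ 775.28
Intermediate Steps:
J(y) = 2*y**2 (J(y) = y*(2*y) = 2*y**2)
-196*(-7*(-7 - 7)/(-209) + 117/(-58)) + J(-12) = -196*(-7*(-7 - 7)/(-209) + 117/(-58)) + 2*(-12)**2 = -196*(-7*(-14)*(-1/209) + 117*(-1/58)) + 2*144 = -196*(98*(-1/209) - 117/58) + 288 = -196*(-98/209 - 117/58) + 288 = -196*(-30137/12122) + 288 = 2953426/6061 + 288 = 4698994/6061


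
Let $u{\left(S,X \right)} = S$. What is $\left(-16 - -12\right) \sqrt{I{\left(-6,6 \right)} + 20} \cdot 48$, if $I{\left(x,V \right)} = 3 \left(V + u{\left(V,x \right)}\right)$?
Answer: $- 384 \sqrt{14} \approx -1436.8$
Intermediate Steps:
$I{\left(x,V \right)} = 6 V$ ($I{\left(x,V \right)} = 3 \left(V + V\right) = 3 \cdot 2 V = 6 V$)
$\left(-16 - -12\right) \sqrt{I{\left(-6,6 \right)} + 20} \cdot 48 = \left(-16 - -12\right) \sqrt{6 \cdot 6 + 20} \cdot 48 = \left(-16 + 12\right) \sqrt{36 + 20} \cdot 48 = - 4 \sqrt{56} \cdot 48 = - 4 \cdot 2 \sqrt{14} \cdot 48 = - 8 \sqrt{14} \cdot 48 = - 384 \sqrt{14}$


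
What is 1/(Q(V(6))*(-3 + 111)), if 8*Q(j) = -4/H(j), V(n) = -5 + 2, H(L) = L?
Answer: 1/18 ≈ 0.055556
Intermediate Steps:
V(n) = -3
Q(j) = -1/(2*j) (Q(j) = (-4/j)/8 = -1/(2*j))
1/(Q(V(6))*(-3 + 111)) = 1/((-½/(-3))*(-3 + 111)) = 1/(-½*(-⅓)*108) = 1/((⅙)*108) = 1/18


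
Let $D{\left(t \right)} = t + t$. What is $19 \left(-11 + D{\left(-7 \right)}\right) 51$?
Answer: $-24225$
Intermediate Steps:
$D{\left(t \right)} = 2 t$
$19 \left(-11 + D{\left(-7 \right)}\right) 51 = 19 \left(-11 + 2 \left(-7\right)\right) 51 = 19 \left(-11 - 14\right) 51 = 19 \left(-25\right) 51 = \left(-475\right) 51 = -24225$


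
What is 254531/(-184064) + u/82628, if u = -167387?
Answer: -12960327059/3802210048 ≈ -3.4086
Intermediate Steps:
254531/(-184064) + u/82628 = 254531/(-184064) - 167387/82628 = 254531*(-1/184064) - 167387*1/82628 = -254531/184064 - 167387/82628 = -12960327059/3802210048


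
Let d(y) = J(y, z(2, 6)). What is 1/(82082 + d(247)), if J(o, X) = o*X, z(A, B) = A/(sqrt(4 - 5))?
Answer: 3157/259142260 + 19*I/259142260 ≈ 1.2182e-5 + 7.3319e-8*I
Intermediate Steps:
z(A, B) = -I*A (z(A, B) = A/(sqrt(-1)) = A/I = A*(-I) = -I*A)
J(o, X) = X*o
d(y) = -2*I*y (d(y) = (-1*I*2)*y = (-2*I)*y = -2*I*y)
1/(82082 + d(247)) = 1/(82082 - 2*I*247) = 1/(82082 - 494*I) = (82082 + 494*I)/6737698760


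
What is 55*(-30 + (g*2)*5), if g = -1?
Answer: -2200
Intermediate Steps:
55*(-30 + (g*2)*5) = 55*(-30 - 1*2*5) = 55*(-30 - 2*5) = 55*(-30 - 10) = 55*(-40) = -2200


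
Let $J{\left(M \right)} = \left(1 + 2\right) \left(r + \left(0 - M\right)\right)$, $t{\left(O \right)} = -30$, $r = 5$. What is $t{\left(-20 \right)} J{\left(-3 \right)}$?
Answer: $-720$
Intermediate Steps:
$J{\left(M \right)} = 15 - 3 M$ ($J{\left(M \right)} = \left(1 + 2\right) \left(5 + \left(0 - M\right)\right) = 3 \left(5 - M\right) = 15 - 3 M$)
$t{\left(-20 \right)} J{\left(-3 \right)} = - 30 \left(15 - -9\right) = - 30 \left(15 + 9\right) = \left(-30\right) 24 = -720$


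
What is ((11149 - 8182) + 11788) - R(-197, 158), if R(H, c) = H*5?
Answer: 15740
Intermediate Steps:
R(H, c) = 5*H
((11149 - 8182) + 11788) - R(-197, 158) = ((11149 - 8182) + 11788) - 5*(-197) = (2967 + 11788) - 1*(-985) = 14755 + 985 = 15740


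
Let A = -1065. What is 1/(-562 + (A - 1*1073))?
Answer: -1/2700 ≈ -0.00037037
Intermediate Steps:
1/(-562 + (A - 1*1073)) = 1/(-562 + (-1065 - 1*1073)) = 1/(-562 + (-1065 - 1073)) = 1/(-562 - 2138) = 1/(-2700) = -1/2700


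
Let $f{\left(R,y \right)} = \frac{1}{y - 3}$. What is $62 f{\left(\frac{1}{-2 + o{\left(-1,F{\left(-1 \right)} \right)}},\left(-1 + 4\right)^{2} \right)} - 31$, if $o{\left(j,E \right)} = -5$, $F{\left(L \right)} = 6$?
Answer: $- \frac{62}{3} \approx -20.667$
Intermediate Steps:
$f{\left(R,y \right)} = \frac{1}{-3 + y}$
$62 f{\left(\frac{1}{-2 + o{\left(-1,F{\left(-1 \right)} \right)}},\left(-1 + 4\right)^{2} \right)} - 31 = \frac{62}{-3 + \left(-1 + 4\right)^{2}} - 31 = \frac{62}{-3 + 3^{2}} - 31 = \frac{62}{-3 + 9} - 31 = \frac{62}{6} - 31 = 62 \cdot \frac{1}{6} - 31 = \frac{31}{3} - 31 = - \frac{62}{3}$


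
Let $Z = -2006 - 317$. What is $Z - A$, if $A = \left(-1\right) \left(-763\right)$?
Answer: $-3086$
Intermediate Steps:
$A = 763$
$Z = -2323$ ($Z = -2006 - 317 = -2323$)
$Z - A = -2323 - 763 = -3086$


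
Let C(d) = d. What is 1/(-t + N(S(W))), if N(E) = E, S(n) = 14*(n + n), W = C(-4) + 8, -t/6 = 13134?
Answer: 1/78916 ≈ 1.2672e-5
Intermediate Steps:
t = -78804 (t = -6*13134 = -78804)
W = 4 (W = -4 + 8 = 4)
S(n) = 28*n (S(n) = 14*(2*n) = 28*n)
1/(-t + N(S(W))) = 1/(-1*(-78804) + 28*4) = 1/(78804 + 112) = 1/78916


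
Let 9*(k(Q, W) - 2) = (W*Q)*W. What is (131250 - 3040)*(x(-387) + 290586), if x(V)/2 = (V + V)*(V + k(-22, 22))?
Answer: 348477600620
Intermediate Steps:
k(Q, W) = 2 + Q*W**2/9 (k(Q, W) = 2 + ((W*Q)*W)/9 = 2 + ((Q*W)*W)/9 = 2 + (Q*W**2)/9 = 2 + Q*W**2/9)
x(V) = 4*V*(-10630/9 + V) (x(V) = 2*((V + V)*(V + (2 + (1/9)*(-22)*22**2))) = 2*((2*V)*(V + (2 + (1/9)*(-22)*484))) = 2*((2*V)*(V + (2 - 10648/9))) = 2*((2*V)*(V - 10630/9)) = 2*((2*V)*(-10630/9 + V)) = 2*(2*V*(-10630/9 + V)) = 4*V*(-10630/9 + V))
(131250 - 3040)*(x(-387) + 290586) = (131250 - 3040)*((4/9)*(-387)*(-10630 + 9*(-387)) + 290586) = 128210*((4/9)*(-387)*(-10630 - 3483) + 290586) = 128210*((4/9)*(-387)*(-14113) + 290586) = 128210*(2427436 + 290586) = 128210*2718022 = 348477600620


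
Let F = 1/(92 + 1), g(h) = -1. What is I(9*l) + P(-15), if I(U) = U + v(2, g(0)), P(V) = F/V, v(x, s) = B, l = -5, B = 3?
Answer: -58591/1395 ≈ -42.001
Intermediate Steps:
F = 1/93 ≈ 0.010753
v(x, s) = 3
P(V) = 1/(93*V)
I(U) = 3 + U (I(U) = U + 3 = 3 + U)
I(9*l) + P(-15) = (3 + 9*(-5)) + (1/93)/(-15) = (3 - 45) + (1/93)*(-1/15) = -42 - 1/1395 = -58591/1395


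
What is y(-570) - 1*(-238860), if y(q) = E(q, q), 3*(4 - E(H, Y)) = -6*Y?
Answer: 237724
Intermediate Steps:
E(H, Y) = 4 + 2*Y (E(H, Y) = 4 - (-2)*Y = 4 + 2*Y)
y(q) = 4 + 2*q
y(-570) - 1*(-238860) = (4 + 2*(-570)) - 1*(-238860) = (4 - 1140) + 238860 = -1136 + 238860 = 237724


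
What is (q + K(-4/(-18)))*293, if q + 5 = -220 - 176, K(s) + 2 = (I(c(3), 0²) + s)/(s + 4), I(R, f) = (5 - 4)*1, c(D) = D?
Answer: -4483779/38 ≈ -1.1799e+5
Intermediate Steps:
I(R, f) = 1 (I(R, f) = 1*1 = 1)
K(s) = -2 + (1 + s)/(4 + s) (K(s) = -2 + (1 + s)/(s + 4) = -2 + (1 + s)/(4 + s))
q = -401 (q = -5 + (-220 - 176) = -5 - 396 = -401)
(q + K(-4/(-18)))*293 = (-401 + (-7 - (-4)/(-18))/(4 - 4/(-18)))*293 = (-401 + (-7 - (-4)*(-1)/18)/(4 - 4*(-1/18)))*293 = (-401 + (-7 - 1*2/9)/(4 + 2/9))*293 = (-401 + (-7 - 2/9)/(38/9))*293 = (-401 + (9/38)*(-65/9))*293 = (-401 - 65/38)*293 = -15303/38*293 = -4483779/38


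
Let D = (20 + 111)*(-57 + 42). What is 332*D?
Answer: -652380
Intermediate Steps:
D = -1965 (D = 131*(-15) = -1965)
332*D = 332*(-1965) = -652380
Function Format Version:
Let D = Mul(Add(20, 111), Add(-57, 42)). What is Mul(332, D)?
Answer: -652380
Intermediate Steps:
D = -1965 (D = Mul(131, -15) = -1965)
Mul(332, D) = Mul(332, -1965) = -652380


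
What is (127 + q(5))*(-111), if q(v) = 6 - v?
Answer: -14208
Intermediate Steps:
(127 + q(5))*(-111) = (127 + (6 - 1*5))*(-111) = (127 + (6 - 5))*(-111) = (127 + 1)*(-111) = 128*(-111) = -14208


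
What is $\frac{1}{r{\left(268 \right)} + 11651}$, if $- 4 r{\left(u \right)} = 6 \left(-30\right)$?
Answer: $\frac{1}{11696} \approx 8.5499 \cdot 10^{-5}$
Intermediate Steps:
$r{\left(u \right)} = 45$ ($r{\left(u \right)} = - \frac{6 \left(-30\right)}{4} = \left(- \frac{1}{4}\right) \left(-180\right) = 45$)
$\frac{1}{r{\left(268 \right)} + 11651} = \frac{1}{45 + 11651} = \frac{1}{11696}$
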